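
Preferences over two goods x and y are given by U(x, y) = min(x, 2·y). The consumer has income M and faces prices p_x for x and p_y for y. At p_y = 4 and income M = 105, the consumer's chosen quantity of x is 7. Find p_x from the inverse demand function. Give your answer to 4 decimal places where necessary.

p_x = 13

With perfect complements, no substitution: consume in ratio x:y = 2:1.
Budget: p_x·x + p_y·(1/2)·x = M, so (2·p_x + p_y)·x = 2·M.
Demand: x*(p_x,p_y,M) = 2·M/(2·p_x + p_y), y* = M/(2·p_x + p_y).
Set x* = 7 in the demand function and solve for p_x: p_x = 13.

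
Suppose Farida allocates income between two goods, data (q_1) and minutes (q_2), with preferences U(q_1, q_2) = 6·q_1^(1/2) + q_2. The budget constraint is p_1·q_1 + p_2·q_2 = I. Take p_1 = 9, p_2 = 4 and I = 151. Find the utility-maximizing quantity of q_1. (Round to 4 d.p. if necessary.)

q_1* = 1.7778

MU_q_1 = 3/√q_1, MU_q_2 = 1. Tangency: 3/√q_1 = p_1/p_2.
Solve: √q_1 = 3·p_2/p_1, so q_1*(p_1,p_2) = (3·p_2/p_1)², and q_2* = (I − p_1·q_1*)/p_2.
Plugging in: q_1* = (3·4/9)² = 1.7778.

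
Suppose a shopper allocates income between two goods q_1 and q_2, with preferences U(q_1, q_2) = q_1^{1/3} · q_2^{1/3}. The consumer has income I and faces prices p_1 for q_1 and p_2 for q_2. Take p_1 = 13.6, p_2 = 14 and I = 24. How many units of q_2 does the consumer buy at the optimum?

The MRS is q_2/q_1. Set MRS = p_1/p_2.
So 1/3·p_2·q_2 = 1/3·p_1·q_1; combined with the budget, a share 0.5 of income goes to q_1.
Demand: q_1*(p_1,p_2,I) = 0.5·I/p_1 and q_2* = 0.5·I/p_2.
At p_1=13.6, p_2=14, I=24: q_2* = 0.5·24/14 = 0.8571.

q_2* = 0.8571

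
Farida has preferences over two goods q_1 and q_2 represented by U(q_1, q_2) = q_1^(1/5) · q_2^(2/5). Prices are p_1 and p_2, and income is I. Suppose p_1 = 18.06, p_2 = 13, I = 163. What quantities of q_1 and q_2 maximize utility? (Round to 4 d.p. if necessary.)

MU_q_1/MU_q_2 = (0.2·q_2)/(0.4·q_1); tangency sets this equal to p_1/p_2.
Rearranging, p_2·q_2 = 2·p_1·q_1. Substituting into the budget gives p_1·q_1·(1 + 2) = I.
Demand: q_1*(p_1,p_2,I) = 1/3·I/p_1 and q_2* = 2/3·I/p_2.
At p_1=18.06, p_2=13, I=163: q_1* = 1/3·163/18.06 = 3.0085, q_2* = 8.359.

q_1* = 3.0085, q_2* = 8.359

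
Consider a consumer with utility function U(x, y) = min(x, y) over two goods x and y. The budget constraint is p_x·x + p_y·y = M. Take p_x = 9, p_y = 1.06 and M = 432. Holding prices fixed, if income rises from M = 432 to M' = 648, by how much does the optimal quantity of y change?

Δy* = 21.4712

With perfect complements, no substitution: consume in ratio x:y = 1:1.
Budget: p_x·x + p_y·x = M, so (p_x + p_y)·x = M.
Demand: x*(p_x,p_y,M) = M/(p_x + p_y), y* = M/(p_x + p_y).
Here 9 + 1.06 = 10.06, giving y* = 42.9423.
At M' = 648: y* = 64.4135. Change: 64.4135 − 42.9423 = 21.4712.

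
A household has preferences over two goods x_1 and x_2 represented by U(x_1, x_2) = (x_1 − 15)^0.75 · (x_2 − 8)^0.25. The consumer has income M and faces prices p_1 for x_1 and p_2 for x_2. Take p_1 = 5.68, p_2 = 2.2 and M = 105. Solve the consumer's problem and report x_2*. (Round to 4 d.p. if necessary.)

x_2* = 8.25

MRS = 3·(x_2−8)/(x_1−15). Tangency with p_1/p_2 gives x_2−8 = (1/3)·(p_1/p_2)·(x_1−15).
Substituting into the budget: x_1* = 15 + 0.75·(M − 15·p_1 − 8·p_2)/p_1, and x_2* = 8 + 0.25·(…)/p_2.
Discretionary income = 105 − 15·5.68 − 8·2.2 = 2.2; x_2* = 8 + 0.25·2.2/2.2 = 8.25.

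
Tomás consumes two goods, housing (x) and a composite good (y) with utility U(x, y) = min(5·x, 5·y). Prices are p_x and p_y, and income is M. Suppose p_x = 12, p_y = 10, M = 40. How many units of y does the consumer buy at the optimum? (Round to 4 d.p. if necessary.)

y* = 1.8182

With perfect complements, no substitution: consume in ratio x:y = 5:5.
Budget: p_x·x + p_y·x = M, so (5·p_x + 5·p_y)·x = 5·M.
Demand: x*(p_x,p_y,M) = 5·M/(5·p_x + 5·p_y), y* = 5·M/(5·p_x + 5·p_y).
Here 5·12 + 5·10 = 110, giving y* = 1.8182.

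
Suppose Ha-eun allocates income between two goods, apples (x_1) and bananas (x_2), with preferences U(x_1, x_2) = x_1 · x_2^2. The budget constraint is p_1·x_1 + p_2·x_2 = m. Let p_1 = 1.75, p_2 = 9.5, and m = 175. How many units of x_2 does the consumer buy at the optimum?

Tangency: MRS = (1/2)·x_2/x_1 = p_1/p_2.
So p_2·x_2 = 2·p_1·x_1; combined with the budget, a share 1/3 of income goes to x_1.
Demand: x_1*(p_1,p_2,m) = 1/3·m/p_1 and x_2* = 2/3·m/p_2.
At p_1=1.75, p_2=9.5, m=175: x_2* = 2/3·175/9.5 = 12.2807.

x_2* = 12.2807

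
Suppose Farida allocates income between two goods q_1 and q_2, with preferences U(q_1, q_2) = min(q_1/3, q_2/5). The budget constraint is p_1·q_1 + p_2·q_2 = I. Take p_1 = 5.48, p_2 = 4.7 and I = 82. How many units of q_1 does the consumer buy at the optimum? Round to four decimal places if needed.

q_1* = 6.1592

Leontief preferences: the optimum is at the kink where q_1/3 = q_2/5, i.e. q_2 = (5/3)·q_1.
Budget: p_1·q_1 + p_2·(5/3)·q_1 = I, so (3·p_1 + 5·p_2)·q_1 = 3·I.
Demand: q_1*(p_1,p_2,I) = 3·I/(3·p_1 + 5·p_2), q_2* = 5·I/(3·p_1 + 5·p_2).
Here 3·5.48 + 5·4.7 = 39.94, giving q_1* = 6.1592.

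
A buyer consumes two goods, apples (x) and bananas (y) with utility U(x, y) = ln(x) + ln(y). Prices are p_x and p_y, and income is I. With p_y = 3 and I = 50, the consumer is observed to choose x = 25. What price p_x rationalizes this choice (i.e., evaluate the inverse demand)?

The MRS is y/x. Set MRS = p_x/p_y.
So p_y·y = p_x·x; combined with the budget, a share 0.5 of income goes to x.
Demand: x*(p_x,p_y,I) = 0.5·I/p_x and y* = 0.5·I/p_y.
Set x* = 25 in the demand function and solve for p_x: p_x = 1.

p_x = 1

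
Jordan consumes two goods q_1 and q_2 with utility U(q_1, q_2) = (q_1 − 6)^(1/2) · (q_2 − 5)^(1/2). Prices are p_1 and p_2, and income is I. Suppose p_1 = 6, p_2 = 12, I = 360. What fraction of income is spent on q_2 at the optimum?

MRS = (q_2−5)/(q_1−6). Tangency with p_1/p_2 gives q_2−5 = (p_1/p_2)·(q_1−6).
After buying the subsistence bundle (6, 5), a share 0.5 of the remaining income goes to q_1: q_1* = 6 + 0.5·(I − 6p_1 − 5p_2)/p_1.
Discretionary income = 360 − 6·6 − 5·12 = 264; q_1* = 6 + 0.5·264/6 = 28; q_2* = 5 + 0.5·264/12 = 16.
Expenditure on q_2: 12·16 = 192; share = 0.5333.

share on q_2 = 0.5333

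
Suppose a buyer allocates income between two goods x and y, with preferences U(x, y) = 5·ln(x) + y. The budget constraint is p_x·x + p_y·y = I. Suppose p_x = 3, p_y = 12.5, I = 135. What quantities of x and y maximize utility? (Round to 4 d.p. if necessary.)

MU_x = 5/x, MU_y = 1. Tangency: 5/x = p_x/p_y.
So x*(p_x,p_y) = 5·p_y/p_x, independent of income; and y* = (I − 5·p_y)/p_y.
At the given prices: x* = 5·12.5/3 = 20.8333, and y* = 5.8.

x* = 20.8333, y* = 5.8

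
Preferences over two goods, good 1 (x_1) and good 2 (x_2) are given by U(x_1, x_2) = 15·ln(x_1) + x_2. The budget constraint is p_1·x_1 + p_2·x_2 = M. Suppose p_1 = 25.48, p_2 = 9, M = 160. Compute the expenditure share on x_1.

Set MRS = p_1/p_2: (15/x_1)/1 = p_1/p_2.
So x_1*(p_1,p_2) = 15·p_2/p_1, independent of income; and x_2* = (M − 15·p_2)/p_2.
At the given prices: x_1* = 15·9/25.48 = 5.2983, and x_2* = 2.7778.
Expenditure on x_1: 25.48·5.2983 = 135; share = 0.8438.

share on x_1 = 0.8438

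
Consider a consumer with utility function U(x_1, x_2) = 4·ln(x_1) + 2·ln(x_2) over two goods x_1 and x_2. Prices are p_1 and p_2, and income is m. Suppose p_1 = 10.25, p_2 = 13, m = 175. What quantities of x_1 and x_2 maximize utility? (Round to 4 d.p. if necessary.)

The MRS is 2·x_2/x_1. Set MRS = p_1/p_2.
Rearranging, p_2·x_2 = (1/2)·p_1·x_1. Substituting into the budget gives p_1·x_1·(1 + (1/2)) = m.
Demand: x_1*(p_1,p_2,m) = 2/3·m/p_1 and x_2* = 1/3·m/p_2.
At p_1=10.25, p_2=13, m=175: x_1* = 2/3·175/10.25 = 11.3821, x_2* = 4.4872.

x_1* = 11.3821, x_2* = 4.4872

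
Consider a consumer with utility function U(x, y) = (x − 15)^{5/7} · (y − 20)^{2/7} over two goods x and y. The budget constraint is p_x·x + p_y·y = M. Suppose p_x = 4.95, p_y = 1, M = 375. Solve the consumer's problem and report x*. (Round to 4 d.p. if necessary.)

x* = 55.5123

Discretionary income = 375 − 15·4.95 − 20·1 = 280.75; x* = 15 + 5/7·280.75/4.95 = 55.5123.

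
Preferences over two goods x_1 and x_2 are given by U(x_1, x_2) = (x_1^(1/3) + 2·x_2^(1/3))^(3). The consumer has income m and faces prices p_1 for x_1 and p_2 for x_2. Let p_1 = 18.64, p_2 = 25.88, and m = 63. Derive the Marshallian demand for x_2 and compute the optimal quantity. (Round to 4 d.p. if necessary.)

x_2* = 1.7184

MU_x_1 ∝ x_1^(-2/3), MU_x_2 ∝ 2·x_2^(-2/3), so MRS = (1/2)·(x_2/x_1)^(2/3) = p_1/p_2.
Hence x_2/x_1 = (2·p_1/p_2)^(1/(2/3)), i.e. raised to the 1.5 power.
Substitute x_2 = (x_2/x_1)·x_1 into the budget: x_1* = m/(p_1 + p_2·(x_2/x_1)).
Numerically x_2/x_1 = 1.72889, so x_1* = 63/(18.64 + 25.88·1.72889) = 0.9939 and x_2* = 1.72889·0.9939 = 1.7184.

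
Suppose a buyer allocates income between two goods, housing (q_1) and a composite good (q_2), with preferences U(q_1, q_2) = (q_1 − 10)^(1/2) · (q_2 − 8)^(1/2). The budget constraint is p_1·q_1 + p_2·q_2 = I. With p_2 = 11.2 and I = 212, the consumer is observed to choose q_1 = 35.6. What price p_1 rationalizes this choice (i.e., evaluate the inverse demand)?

Let q_1' = q_1−10, q_2' = q_2−8. MRS = q_2'/q_1' = p_1/p_2.
After buying the subsistence bundle (10, 8), a share 0.5 of the remaining income goes to q_1: q_1* = 10 + 0.5·(I − 10p_1 − 8p_2)/p_1.
Set q_1* = 35.6 in the demand function and solve for p_1: p_1 = 2.

p_1 = 2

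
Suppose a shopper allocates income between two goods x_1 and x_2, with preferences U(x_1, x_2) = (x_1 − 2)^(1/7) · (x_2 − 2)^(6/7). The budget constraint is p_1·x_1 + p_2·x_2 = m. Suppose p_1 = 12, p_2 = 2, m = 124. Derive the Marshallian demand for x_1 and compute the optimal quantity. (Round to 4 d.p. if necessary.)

After buying the subsistence bundle (2, 2), a share 1/7 of the remaining income goes to x_1: x_1* = 2 + 1/7·(m − 2p_1 − 2p_2)/p_1.
Discretionary income = 124 − 2·12 − 2·2 = 96; x_1* = 2 + 1/7·96/12 = 3.1429.

x_1* = 3.1429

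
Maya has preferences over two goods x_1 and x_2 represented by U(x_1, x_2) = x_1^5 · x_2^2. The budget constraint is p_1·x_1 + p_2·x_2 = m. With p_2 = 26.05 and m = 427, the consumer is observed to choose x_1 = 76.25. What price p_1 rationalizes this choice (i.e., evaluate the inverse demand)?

MU_x_1/MU_x_2 = (5·x_2)/(2·x_1); tangency sets this equal to p_1/p_2.
Rearranging, p_2·x_2 = (2/5)·p_1·x_1. Substituting into the budget gives p_1·x_1·(1 + (2/5)) = m.
Demand: x_1*(p_1,p_2,m) = 5/7·m/p_1 and x_2* = 2/7·m/p_2.
Set x_1* = 76.25 in the demand function and solve for p_1: p_1 = 4.

p_1 = 4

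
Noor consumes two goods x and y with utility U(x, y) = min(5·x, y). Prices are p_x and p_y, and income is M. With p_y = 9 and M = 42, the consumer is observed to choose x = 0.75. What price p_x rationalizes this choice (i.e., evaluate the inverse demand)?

p_x = 11

With perfect complements, no substitution: consume in ratio x:y = 1:5.
Budget: p_x·x + p_y·5·x = M, so (p_x + 5·p_y)·x = M.
Demand: x*(p_x,p_y,M) = M/(p_x + 5·p_y), y* = 5·M/(p_x + 5·p_y).
Set x* = 0.75 in the demand function and solve for p_x: p_x = 11.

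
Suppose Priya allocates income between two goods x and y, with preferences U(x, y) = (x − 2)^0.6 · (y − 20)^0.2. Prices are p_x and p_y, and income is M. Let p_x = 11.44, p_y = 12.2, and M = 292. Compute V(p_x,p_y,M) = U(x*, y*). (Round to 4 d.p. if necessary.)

Let x' = x−2, y' = y−20. MRS = 3·y'/x' = p_x/p_y.
After buying the subsistence bundle (2, 20), a share 0.75 of the remaining income goes to x: x* = 2 + 0.75·(M − 2p_x − 20p_y)/p_x.
Discretionary income = 292 − 2·11.44 − 20·12.2 = 25.12; x* = 2 + 0.75·25.12/11.44 = 3.6469; y* = 20 + 0.25·25.12/12.2 = 20.5148.
Utility at the optimum: U(3.6469, 20.5148) = 1.1812.

V = 1.1812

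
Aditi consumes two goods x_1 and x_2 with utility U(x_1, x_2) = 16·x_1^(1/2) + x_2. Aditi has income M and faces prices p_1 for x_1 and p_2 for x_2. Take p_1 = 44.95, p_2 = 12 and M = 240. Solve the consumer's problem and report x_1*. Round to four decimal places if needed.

Utility is quasi-linear in x_2; the FOC for x_1 is 8/√x_1 = p_1/p_2.
Thus x_1* = (8·p_2/p_1)² — independent of M — with the rest of income spent on x_2.
Plugging in: x_1* = (8·12/44.95)² = 4.5612.

x_1* = 4.5612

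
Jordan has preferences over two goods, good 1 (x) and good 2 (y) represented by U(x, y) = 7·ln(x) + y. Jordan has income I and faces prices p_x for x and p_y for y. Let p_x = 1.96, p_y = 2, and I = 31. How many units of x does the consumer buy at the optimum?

x* = 7.1429

So x*(p_x,p_y) = 7·p_y/p_x, independent of income; and y* = (I − 7·p_y)/p_y.
At the given prices: x* = 7·2/1.96 = 7.1429.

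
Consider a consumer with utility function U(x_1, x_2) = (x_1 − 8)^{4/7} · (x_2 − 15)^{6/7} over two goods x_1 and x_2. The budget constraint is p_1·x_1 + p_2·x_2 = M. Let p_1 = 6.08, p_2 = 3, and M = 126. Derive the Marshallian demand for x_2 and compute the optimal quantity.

x_2* = 21.472

This is Cobb-Douglas in (x_1−8, x_2−15): tangency gives 4/7·p_2·(x_2−15) = 6/7·p_1·(x_1−8).
Substituting into the budget: x_1* = 8 + 0.4·(M − 8·p_1 − 15·p_2)/p_1, and x_2* = 15 + 0.6·(…)/p_2.
Discretionary income = 126 − 8·6.08 − 15·3 = 32.36; x_2* = 15 + 0.6·32.36/3 = 21.472.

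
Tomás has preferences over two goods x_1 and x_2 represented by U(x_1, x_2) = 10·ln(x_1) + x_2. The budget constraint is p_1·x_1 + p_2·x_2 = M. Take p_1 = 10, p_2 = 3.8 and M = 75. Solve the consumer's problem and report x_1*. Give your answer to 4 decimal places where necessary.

Set MRS = p_1/p_2: (10/x_1)/1 = p_1/p_2.
So x_1*(p_1,p_2) = 10·p_2/p_1, independent of income; and x_2* = (M − 10·p_2)/p_2.
At the given prices: x_1* = 10·3.8/10 = 3.8.

x_1* = 3.8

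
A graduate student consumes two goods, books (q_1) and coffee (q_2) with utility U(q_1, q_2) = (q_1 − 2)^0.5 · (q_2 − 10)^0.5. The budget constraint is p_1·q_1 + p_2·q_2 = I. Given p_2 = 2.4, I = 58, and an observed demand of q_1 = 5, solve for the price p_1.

Let q_1' = q_1−2, q_2' = q_2−10. MRS = q_2'/q_1' = p_1/p_2.
Substituting into the budget: q_1* = 2 + 0.5·(I − 2·p_1 − 10·p_2)/p_1, and q_2* = 10 + 0.5·(…)/p_2.
Set q_1* = 5 in the demand function and solve for p_1: p_1 = 4.25.

p_1 = 4.25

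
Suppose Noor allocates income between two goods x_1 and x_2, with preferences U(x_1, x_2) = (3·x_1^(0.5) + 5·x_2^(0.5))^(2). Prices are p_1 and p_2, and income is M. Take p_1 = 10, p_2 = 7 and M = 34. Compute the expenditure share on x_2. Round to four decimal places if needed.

MU_x_1 ∝ 3·x_1^(-0.5), MU_x_2 ∝ 5·x_2^(-0.5), so MRS = (3/5)·(x_2/x_1)^(0.5) = p_1/p_2.
Hence x_2/x_1 = ((5/3)·p_1/p_2)^(1/(0.5)), i.e. raised to the 2 power.
With the ratio pinned down, the budget gives x_1* = M/(p_1 + p_2·(x_2/x_1)) and x_2* = (x_2/x_1)·x_1*.
Numerically x_2/x_1 = 5.668934, so x_1* = 34/(10 + 7·5.668934) = 0.6843 and x_2* = 5.668934·0.6843 = 3.8795.
Expenditure on x_2: 7·3.8795 = 27.1565; share = 0.7987.

share on x_2 = 0.7987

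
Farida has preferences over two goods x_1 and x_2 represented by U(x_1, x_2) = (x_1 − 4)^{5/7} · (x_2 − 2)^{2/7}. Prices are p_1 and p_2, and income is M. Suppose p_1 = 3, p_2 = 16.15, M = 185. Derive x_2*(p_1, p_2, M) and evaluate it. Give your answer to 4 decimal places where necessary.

x_2* = 4.4892

Let x_1' = x_1−4, x_2' = x_2−2. MRS = (5/2)·x_2'/x_1' = p_1/p_2.
Substituting into the budget: x_1* = 4 + 5/7·(M − 4·p_1 − 2·p_2)/p_1, and x_2* = 2 + 2/7·(…)/p_2.
Discretionary income = 185 − 4·3 − 2·16.15 = 140.7; x_2* = 2 + 2/7·140.7/16.15 = 4.4892.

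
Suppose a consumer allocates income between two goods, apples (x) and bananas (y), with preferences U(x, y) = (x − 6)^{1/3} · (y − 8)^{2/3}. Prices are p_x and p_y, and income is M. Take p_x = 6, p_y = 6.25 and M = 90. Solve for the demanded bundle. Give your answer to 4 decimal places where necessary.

Let x' = x−6, y' = y−8. MRS = (1/2)·y'/x' = p_x/p_y.
Substituting into the budget: x* = 6 + 1/3·(M − 6·p_x − 8·p_y)/p_x, and y* = 8 + 2/3·(…)/p_y.
Discretionary income = 90 − 6·6 − 8·6.25 = 4; x* = 6 + 1/3·4/6 = 6.2222; y* = 8 + 2/3·4/6.25 = 8.4267.

x* = 6.2222, y* = 8.4267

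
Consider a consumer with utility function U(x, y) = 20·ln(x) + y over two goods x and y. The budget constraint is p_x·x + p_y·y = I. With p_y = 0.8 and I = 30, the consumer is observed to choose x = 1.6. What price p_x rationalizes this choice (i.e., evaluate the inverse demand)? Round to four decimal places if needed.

MU_x = 20/x, MU_y = 1. Tangency: 20/x = p_x/p_y.
So x*(p_x,p_y) = 20·p_y/p_x, independent of income; and y* = (I − 20·p_y)/p_y.
Set x* = 1.6 in the demand function and solve for p_x: p_x = 10.

p_x = 10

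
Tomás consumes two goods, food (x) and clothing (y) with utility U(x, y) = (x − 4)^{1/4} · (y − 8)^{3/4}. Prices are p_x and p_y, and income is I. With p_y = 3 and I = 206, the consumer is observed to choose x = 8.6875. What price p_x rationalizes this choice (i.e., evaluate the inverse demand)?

p_x = 8

MRS = (1/3)·(y−8)/(x−4). Tangency with p_x/p_y gives y−8 = 3·(p_x/p_y)·(x−4).
Substituting into the budget: x* = 4 + 0.25·(I − 4·p_x − 8·p_y)/p_x, and y* = 8 + 0.75·(…)/p_y.
Set x* = 8.6875 in the demand function and solve for p_x: p_x = 8.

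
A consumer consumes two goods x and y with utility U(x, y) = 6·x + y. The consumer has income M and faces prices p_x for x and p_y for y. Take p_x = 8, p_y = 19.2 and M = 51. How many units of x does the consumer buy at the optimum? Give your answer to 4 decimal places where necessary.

x* = 6.375

Perfect substitutes: compare marginal utility per dollar. 6/p_x vs 1/p_y → 0.75 vs 0.0521.
x gives more utility per dollar, so spend all income on x: x* = M/p_x, y* = 0.
Numerically: x* = 6.375, y* = 0.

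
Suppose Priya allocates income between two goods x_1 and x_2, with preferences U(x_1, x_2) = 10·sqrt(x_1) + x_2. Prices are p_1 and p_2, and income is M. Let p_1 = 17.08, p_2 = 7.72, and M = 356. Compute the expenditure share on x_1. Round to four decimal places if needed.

Solve: √x_1 = 5·p_2/p_1, so x_1*(p_1,p_2) = (5·p_2/p_1)², and x_2* = (M − p_1·x_1*)/p_2.
Plugging in: x_1* = (5·7.72/17.08)² = 5.1074, x_2* = 34.8142.
Expenditure on x_1: 17.08·5.1074 = 87.2342; share = 0.245.

share on x_1 = 0.245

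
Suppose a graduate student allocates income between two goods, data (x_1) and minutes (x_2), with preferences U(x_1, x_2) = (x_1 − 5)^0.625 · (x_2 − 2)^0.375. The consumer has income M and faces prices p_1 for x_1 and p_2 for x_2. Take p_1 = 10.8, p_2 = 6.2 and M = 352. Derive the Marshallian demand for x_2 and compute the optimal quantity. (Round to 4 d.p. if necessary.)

MRS = (5/3)·(x_2−2)/(x_1−5). Tangency with p_1/p_2 gives x_2−2 = (3/5)·(p_1/p_2)·(x_1−5).
Substituting into the budget: x_1* = 5 + 0.625·(M − 5·p_1 − 2·p_2)/p_1, and x_2* = 2 + 0.375·(…)/p_2.
Discretionary income = 352 − 5·10.8 − 2·6.2 = 285.6; x_2* = 2 + 0.375·285.6/6.2 = 19.2742.

x_2* = 19.2742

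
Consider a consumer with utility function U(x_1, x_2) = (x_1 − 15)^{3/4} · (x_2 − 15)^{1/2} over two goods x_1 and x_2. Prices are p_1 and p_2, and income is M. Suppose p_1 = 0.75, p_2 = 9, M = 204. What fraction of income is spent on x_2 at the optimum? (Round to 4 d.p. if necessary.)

After buying the subsistence bundle (15, 15), a share 0.6 of the remaining income goes to x_1: x_1* = 15 + 0.6·(M − 15p_1 − 15p_2)/p_1.
Discretionary income = 204 − 15·0.75 − 15·9 = 57.75; x_1* = 15 + 0.6·57.75/0.75 = 61.2; x_2* = 15 + 0.4·57.75/9 = 17.5667.
Expenditure on x_2: 9·17.5667 = 158.1; share = 0.775.

share on x_2 = 0.775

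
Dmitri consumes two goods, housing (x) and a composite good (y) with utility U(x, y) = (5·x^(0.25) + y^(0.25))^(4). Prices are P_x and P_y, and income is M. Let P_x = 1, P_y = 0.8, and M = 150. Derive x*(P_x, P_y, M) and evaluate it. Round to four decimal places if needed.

x* = 133.2159

From the CES first-order condition, 5·(y/x)^(0.75) = P_x/P_y.
Solve for the ratio: y/x = [(1/5)·P_x/P_y]^(4/3).
Substitute y = (y/x)·x into the budget: x* = M/(P_x + P_y·(y/x)).
Numerically y/x = 0.15749, so x* = 150/(1 + 0.8·0.15749) = 133.2159.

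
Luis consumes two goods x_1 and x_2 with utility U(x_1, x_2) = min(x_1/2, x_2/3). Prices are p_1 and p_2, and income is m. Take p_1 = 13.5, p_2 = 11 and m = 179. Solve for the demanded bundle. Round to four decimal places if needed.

Here 2·13.5 + 3·11 = 60, giving x_1* = 5.9667 and x_2* = 8.95.

x_1* = 5.9667, x_2* = 8.95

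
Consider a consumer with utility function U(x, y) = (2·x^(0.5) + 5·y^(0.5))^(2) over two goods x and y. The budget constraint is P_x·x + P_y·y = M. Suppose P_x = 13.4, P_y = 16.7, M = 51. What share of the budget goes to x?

share on x = 0.1663

From the CES first-order condition, (2/5)·(y/x)^(0.5) = P_x/P_y.
Hence y/x = ((5/2)·P_x/P_y)^(1/(0.5)), i.e. raised to the 2 power.
Substitute y = (y/x)·x into the budget: x* = M/(P_x + P_y·(y/x)).
Numerically y/x = 4.023988, so x* = 51/(13.4 + 16.7·4.023988) = 0.6327 and y* = 4.023988·0.6327 = 2.5462.
Expenditure on x: 13.4·0.6327 = 8.4788; share = 0.1663.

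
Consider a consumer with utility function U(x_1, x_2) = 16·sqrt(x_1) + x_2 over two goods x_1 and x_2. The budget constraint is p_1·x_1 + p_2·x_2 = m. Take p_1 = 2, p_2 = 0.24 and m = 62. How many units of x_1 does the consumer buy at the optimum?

x_1* = 0.9216

Utility is quasi-linear in x_2; the FOC for x_1 is 8/√x_1 = p_1/p_2.
Solve: √x_1 = 8·p_2/p_1, so x_1*(p_1,p_2) = (8·p_2/p_1)², and x_2* = (m − p_1·x_1*)/p_2.
Plugging in: x_1* = (8·0.24/2)² = 0.9216.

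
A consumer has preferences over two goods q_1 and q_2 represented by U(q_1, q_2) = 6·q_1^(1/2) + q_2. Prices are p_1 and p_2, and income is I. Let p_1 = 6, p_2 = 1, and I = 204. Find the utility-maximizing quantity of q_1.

Set MRS = p_1/p_2: 3·q_1^(−1/2) = p_1/p_2.
Solve: √q_1 = 3·p_2/p_1, so q_1*(p_1,p_2) = (3·p_2/p_1)², and q_2* = (I − p_1·q_1*)/p_2.
Plugging in: q_1* = (3·1/6)² = 0.25.

q_1* = 0.25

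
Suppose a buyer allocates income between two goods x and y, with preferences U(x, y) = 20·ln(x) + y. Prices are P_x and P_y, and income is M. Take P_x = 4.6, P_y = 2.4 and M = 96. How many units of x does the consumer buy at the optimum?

x* = 10.4348

MU_x = 20/x, MU_y = 1. Tangency: 20/x = P_x/P_y.
So x*(P_x,P_y) = 20·P_y/P_x, independent of income; and y* = (M − 20·P_y)/P_y.
At the given prices: x* = 20·2.4/4.6 = 10.4348.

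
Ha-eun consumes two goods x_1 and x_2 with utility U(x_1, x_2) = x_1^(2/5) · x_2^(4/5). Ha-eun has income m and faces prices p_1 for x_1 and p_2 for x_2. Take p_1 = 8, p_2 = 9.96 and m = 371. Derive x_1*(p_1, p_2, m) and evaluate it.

MU_x_1/MU_x_2 = (0.4·x_2)/(0.8·x_1); tangency sets this equal to p_1/p_2.
Rearranging, p_2·x_2 = 2·p_1·x_1. Substituting into the budget gives p_1·x_1·(1 + 2) = m.
Demand: x_1*(p_1,p_2,m) = 1/3·m/p_1 and x_2* = 2/3·m/p_2.
At p_1=8, p_2=9.96, m=371: x_1* = 1/3·371/8 = 15.4583.

x_1* = 15.4583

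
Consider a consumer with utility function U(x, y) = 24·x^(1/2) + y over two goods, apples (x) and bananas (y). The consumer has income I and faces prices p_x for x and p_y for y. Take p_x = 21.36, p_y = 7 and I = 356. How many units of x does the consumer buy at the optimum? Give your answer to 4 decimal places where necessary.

Plugging in: x* = (12·7/21.36)² = 15.4652.

x* = 15.4652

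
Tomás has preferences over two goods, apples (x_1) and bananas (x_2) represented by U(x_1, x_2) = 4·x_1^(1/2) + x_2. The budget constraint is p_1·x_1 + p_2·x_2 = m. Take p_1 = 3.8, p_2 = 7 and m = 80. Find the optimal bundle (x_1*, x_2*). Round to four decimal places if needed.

x_1* = 13.5734, x_2* = 4.0602

Thus x_1* = (2·p_2/p_1)² — independent of m — with the rest of income spent on x_2.
Plugging in: x_1* = (2·7/3.8)² = 13.5734, x_2* = 4.0602.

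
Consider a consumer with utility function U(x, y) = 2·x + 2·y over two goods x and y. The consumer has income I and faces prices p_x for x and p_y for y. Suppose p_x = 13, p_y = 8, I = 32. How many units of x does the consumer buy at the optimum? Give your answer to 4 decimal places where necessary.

x* = 0

Linear utility — the consumer picks whichever good has higher MU/price: 2/13 = 0.1538 vs 2/8 = 0.25.
y gives more utility per dollar, so spend all income on y: y* = I/p_y, x* = 0.
Numerically: x* = 0, y* = 4.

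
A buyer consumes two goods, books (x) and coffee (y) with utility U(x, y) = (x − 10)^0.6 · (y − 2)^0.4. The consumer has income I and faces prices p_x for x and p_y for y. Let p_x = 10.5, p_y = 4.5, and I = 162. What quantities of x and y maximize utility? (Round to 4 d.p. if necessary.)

Let x' = x−10, y' = y−2. MRS = (3/2)·y'/x' = p_x/p_y.
Substituting into the budget: x* = 10 + 0.6·(I − 10·p_x − 2·p_y)/p_x, and y* = 2 + 0.4·(…)/p_y.
Discretionary income = 162 − 10·10.5 − 2·4.5 = 48; x* = 10 + 0.6·48/10.5 = 12.7429; y* = 2 + 0.4·48/4.5 = 6.2667.

x* = 12.7429, y* = 6.2667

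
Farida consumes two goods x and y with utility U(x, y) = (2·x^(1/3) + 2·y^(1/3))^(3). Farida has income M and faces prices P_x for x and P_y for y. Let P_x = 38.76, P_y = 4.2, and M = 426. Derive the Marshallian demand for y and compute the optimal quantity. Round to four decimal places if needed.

y* = 76.3092

MRS = MU_x/MU_y = (y/x)^(2/3). Set equal to P_x/P_y.
Hence y/x = (P_x/P_y)^(1/(2/3)), i.e. raised to the 1.5 power.
Substitute y = (y/x)·x into the budget: x* = M/(P_x + P_y·(y/x)).
Numerically y/x = 28.035075, so x* = 426/(38.76 + 4.2·28.035075) = 2.7219 and y* = 28.035075·2.7219 = 76.3092.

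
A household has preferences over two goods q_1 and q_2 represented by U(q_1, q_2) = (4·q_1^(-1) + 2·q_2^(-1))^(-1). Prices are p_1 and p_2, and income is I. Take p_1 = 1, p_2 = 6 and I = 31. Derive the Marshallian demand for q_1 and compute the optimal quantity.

q_1* = 11.3468

MU_q_1 ∝ 4·q_1^(-2), MU_q_2 ∝ 2·q_2^(-2), so MRS = 2·(q_2/q_1)^(2) = p_1/p_2.
Hence q_2/q_1 = ((1/2)·p_1/p_2)^(1/(2)), i.e. raised to the 0.5 power.
With the ratio pinned down, the budget gives q_1* = I/(p_1 + p_2·(q_2/q_1)) and q_2* = (q_2/q_1)·q_1*.
Numerically q_2/q_1 = 0.288675, so q_1* = 31/(1 + 6·0.288675) = 11.3468.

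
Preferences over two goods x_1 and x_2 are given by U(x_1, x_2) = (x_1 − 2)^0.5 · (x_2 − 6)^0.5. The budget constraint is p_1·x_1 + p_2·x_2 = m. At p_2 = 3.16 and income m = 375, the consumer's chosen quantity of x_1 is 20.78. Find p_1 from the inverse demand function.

This is Cobb-Douglas in (x_1−2, x_2−6): tangency gives 0.5·p_2·(x_2−6) = 0.5·p_1·(x_1−2).
Substituting into the budget: x_1* = 2 + 0.5·(m − 2·p_1 − 6·p_2)/p_1, and x_2* = 6 + 0.5·(…)/p_2.
Set x_1* = 20.78 in the demand function and solve for p_1: p_1 = 9.

p_1 = 9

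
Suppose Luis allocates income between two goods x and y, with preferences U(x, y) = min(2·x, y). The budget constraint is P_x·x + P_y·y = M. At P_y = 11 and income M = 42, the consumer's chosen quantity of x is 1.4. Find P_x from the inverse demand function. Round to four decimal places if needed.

P_x = 8

With perfect complements, no substitution: consume in ratio x:y = 1:2.
Budget: P_x·x + P_y·2·x = M, so (P_x + 2·P_y)·x = M.
Demand: x*(P_x,P_y,M) = M/(P_x + 2·P_y), y* = 2·M/(P_x + 2·P_y).
Set x* = 1.4 in the demand function and solve for P_x: P_x = 8.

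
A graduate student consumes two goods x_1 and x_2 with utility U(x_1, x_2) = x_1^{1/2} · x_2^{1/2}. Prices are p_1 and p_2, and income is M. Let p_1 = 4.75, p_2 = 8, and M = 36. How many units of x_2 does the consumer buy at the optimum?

x_2* = 2.25

The MRS is x_2/x_1. Set MRS = p_1/p_2.
Rearranging, p_2·x_2 = p_1·x_1. Substituting into the budget gives p_1·x_1·(1 + 1) = M.
Demand: x_1*(p_1,p_2,M) = 0.5·M/p_1 and x_2* = 0.5·M/p_2.
At p_1=4.75, p_2=8, M=36: x_2* = 0.5·36/8 = 2.25.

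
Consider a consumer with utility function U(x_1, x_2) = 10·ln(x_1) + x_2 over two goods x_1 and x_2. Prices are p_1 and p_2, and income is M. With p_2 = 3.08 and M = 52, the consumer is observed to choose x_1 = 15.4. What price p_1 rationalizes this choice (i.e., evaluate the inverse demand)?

MU_x_1 = 10/x_1, MU_x_2 = 1. Tangency: 10/x_1 = p_1/p_2.
So x_1*(p_1,p_2) = 10·p_2/p_1, independent of income; and x_2* = (M − 10·p_2)/p_2.
Set x_1* = 15.4 in the demand function and solve for p_1: p_1 = 2.

p_1 = 2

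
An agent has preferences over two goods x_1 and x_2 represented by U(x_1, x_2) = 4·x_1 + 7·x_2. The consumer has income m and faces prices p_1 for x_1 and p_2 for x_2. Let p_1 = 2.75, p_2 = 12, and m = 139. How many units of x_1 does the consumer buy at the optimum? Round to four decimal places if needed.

Linear utility — the consumer picks whichever good has higher MU/price: 4/2.75 = 1.4545 vs 7/12 = 0.5833.
x_1 gives more utility per dollar, so spend all income on x_1: x_1* = m/p_1, x_2* = 0.
Numerically: x_1* = 50.5455, x_2* = 0.

x_1* = 50.5455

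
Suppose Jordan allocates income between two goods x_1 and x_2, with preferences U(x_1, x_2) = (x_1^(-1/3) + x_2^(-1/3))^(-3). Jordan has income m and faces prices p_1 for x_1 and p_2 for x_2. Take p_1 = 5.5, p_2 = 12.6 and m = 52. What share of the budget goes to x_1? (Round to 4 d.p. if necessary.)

From the CES first-order condition, (x_2/x_1)^(4/3) = p_1/p_2.
Hence x_2/x_1 = (p_1/p_2)^(1/(4/3)), i.e. raised to the 0.75 power.
With the ratio pinned down, the budget gives x_1* = m/(p_1 + p_2·(x_2/x_1)) and x_2* = (x_2/x_1)·x_1*.
Numerically x_2/x_1 = 0.537025, so x_1* = 52/(5.5 + 12.6·0.537025) = 4.2392 and x_2* = 0.537025·4.2392 = 2.2765.
Expenditure on x_1: 5.5·4.2392 = 23.3155; share = 0.4484.

share on x_1 = 0.4484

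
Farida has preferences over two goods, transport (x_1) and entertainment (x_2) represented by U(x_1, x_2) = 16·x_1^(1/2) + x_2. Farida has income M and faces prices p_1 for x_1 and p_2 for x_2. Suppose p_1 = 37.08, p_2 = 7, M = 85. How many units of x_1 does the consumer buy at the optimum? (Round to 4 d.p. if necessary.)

x_1* = 2.2808

Solve: √x_1 = 8·p_2/p_1, so x_1*(p_1,p_2) = (8·p_2/p_1)², and x_2* = (M − p_1·x_1*)/p_2.
Plugging in: x_1* = (8·7/37.08)² = 2.2808.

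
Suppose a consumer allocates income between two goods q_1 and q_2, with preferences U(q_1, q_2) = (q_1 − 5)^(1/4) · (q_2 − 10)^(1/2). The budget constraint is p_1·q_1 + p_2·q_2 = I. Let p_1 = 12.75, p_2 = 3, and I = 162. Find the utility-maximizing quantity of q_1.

This is Cobb-Douglas in (q_1−5, q_2−10): tangency gives 0.25·p_2·(q_2−10) = 0.5·p_1·(q_1−5).
Substituting into the budget: q_1* = 5 + 1/3·(I − 5·p_1 − 10·p_2)/p_1, and q_2* = 10 + 2/3·(…)/p_2.
Discretionary income = 162 − 5·12.75 − 10·3 = 68.25; q_1* = 5 + 1/3·68.25/12.75 = 6.7843.

q_1* = 6.7843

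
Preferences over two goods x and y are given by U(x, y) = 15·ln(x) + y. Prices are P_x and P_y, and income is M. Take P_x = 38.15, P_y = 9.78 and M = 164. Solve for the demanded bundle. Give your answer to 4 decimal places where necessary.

So x*(P_x,P_y) = 15·P_y/P_x, independent of income; and y* = (M − 15·P_y)/P_y.
At the given prices: x* = 15·9.78/38.15 = 3.8453, and y* = 1.7689.

x* = 3.8453, y* = 1.7689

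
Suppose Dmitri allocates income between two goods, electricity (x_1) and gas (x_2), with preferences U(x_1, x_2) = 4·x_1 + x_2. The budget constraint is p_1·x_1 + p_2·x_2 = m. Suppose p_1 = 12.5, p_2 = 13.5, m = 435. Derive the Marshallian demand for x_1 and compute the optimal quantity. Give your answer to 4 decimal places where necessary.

Linear utility — the consumer picks whichever good has higher MU/price: 4/12.5 = 0.32 vs 1/13.5 = 0.0741.
x_1 gives more utility per dollar, so spend all income on x_1: x_1* = m/p_1, x_2* = 0.
Numerically: x_1* = 34.8, x_2* = 0.

x_1* = 34.8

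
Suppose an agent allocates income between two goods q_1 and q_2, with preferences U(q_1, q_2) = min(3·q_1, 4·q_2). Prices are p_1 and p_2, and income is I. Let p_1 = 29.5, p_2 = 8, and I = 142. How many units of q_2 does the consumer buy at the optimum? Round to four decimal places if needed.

q_2* = 3

With perfect complements, no substitution: consume in ratio q_1:q_2 = 4:3.
Budget: p_1·q_1 + p_2·(3/4)·q_1 = I, so (4·p_1 + 3·p_2)·q_1 = 4·I.
Demand: q_1*(p_1,p_2,I) = 4·I/(4·p_1 + 3·p_2), q_2* = 3·I/(4·p_1 + 3·p_2).
Here 4·29.5 + 3·8 = 142, giving q_2* = 3.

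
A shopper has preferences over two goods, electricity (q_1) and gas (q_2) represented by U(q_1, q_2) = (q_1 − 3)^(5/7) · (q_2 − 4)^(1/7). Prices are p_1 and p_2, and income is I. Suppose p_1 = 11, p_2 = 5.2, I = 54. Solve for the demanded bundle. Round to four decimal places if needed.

q_1* = 3.0152, q_2* = 4.0064

Let q_1' = q_1−3, q_2' = q_2−4. MRS = 5·q_2'/q_1' = p_1/p_2.
Substituting into the budget: q_1* = 3 + 5/6·(I − 3·p_1 − 4·p_2)/p_1, and q_2* = 4 + 1/6·(…)/p_2.
Discretionary income = 54 − 3·11 − 4·5.2 = 0.2; q_1* = 3 + 5/6·0.2/11 = 3.0152; q_2* = 4 + 1/6·0.2/5.2 = 4.0064.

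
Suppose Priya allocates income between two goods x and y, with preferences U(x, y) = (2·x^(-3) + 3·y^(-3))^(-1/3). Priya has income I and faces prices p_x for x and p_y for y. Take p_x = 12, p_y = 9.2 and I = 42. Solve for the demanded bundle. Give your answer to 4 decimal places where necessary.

MRS = MU_x/MU_y = (2/3)·(y/x)^(4). Set equal to p_x/p_y.
Solve for the ratio: y/x = [(3/2)·p_x/p_y]^(0.25).
Substitute y = (y/x)·x into the budget: x* = I/(p_x + p_y·(y/x)).
Numerically y/x = 1.182691, so x* = 42/(12 + 9.2·1.182691) = 1.8356 and y* = 1.182691·1.8356 = 2.171.

x* = 1.8356, y* = 2.171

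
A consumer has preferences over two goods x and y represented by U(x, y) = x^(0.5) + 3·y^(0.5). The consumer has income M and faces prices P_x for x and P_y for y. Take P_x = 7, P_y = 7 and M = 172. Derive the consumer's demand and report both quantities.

From the CES first-order condition, (1/3)·(y/x)^(0.5) = P_x/P_y.
Hence y/x = (3·P_x/P_y)^(1/(0.5)), i.e. raised to the 2 power.
With the ratio pinned down, the budget gives x* = M/(P_x + P_y·(y/x)) and y* = (y/x)·x*.
Numerically y/x = 9, so x* = 172/(7 + 7·9) = 2.4571 and y* = 9·2.4571 = 22.1143.

x* = 2.4571, y* = 22.1143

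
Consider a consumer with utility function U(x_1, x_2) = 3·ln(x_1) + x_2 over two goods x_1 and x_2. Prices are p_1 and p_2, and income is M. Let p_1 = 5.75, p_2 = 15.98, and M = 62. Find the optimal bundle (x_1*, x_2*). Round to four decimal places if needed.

x_1* = 8.3374, x_2* = 0.8798

Set MRS = p_1/p_2: (3/x_1)/1 = p_1/p_2.
So x_1*(p_1,p_2) = 3·p_2/p_1, independent of income; and x_2* = (M − 3·p_2)/p_2.
At the given prices: x_1* = 3·15.98/5.75 = 8.3374, and x_2* = 0.8798.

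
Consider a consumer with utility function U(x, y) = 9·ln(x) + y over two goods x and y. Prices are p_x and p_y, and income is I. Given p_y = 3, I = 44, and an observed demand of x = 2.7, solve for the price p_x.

p_x = 10

Set MRS = p_x/p_y: (9/x)/1 = p_x/p_y.
So x*(p_x,p_y) = 9·p_y/p_x, independent of income; and y* = (I − 9·p_y)/p_y.
Set x* = 2.7 in the demand function and solve for p_x: p_x = 10.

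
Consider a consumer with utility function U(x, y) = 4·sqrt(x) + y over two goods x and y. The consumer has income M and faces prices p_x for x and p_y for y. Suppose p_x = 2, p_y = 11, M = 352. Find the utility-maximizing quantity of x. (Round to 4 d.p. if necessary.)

x* = 121

MU_x = 2/√x, MU_y = 1. Tangency: 2/√x = p_x/p_y.
Solve: √x = 2·p_y/p_x, so x*(p_x,p_y) = (2·p_y/p_x)², and y* = (M − p_x·x*)/p_y.
Plugging in: x* = (2·11/2)² = 121.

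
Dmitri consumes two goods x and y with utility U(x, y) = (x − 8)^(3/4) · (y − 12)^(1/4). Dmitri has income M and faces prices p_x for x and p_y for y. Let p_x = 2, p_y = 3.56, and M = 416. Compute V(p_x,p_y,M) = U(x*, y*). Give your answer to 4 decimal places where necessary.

This is Cobb-Douglas in (x−8, y−12): tangency gives 0.75·p_y·(y−12) = 0.25·p_x·(x−8).
Substituting into the budget: x* = 8 + 0.75·(M − 8·p_x − 12·p_y)/p_x, and y* = 12 + 0.25·(…)/p_y.
Discretionary income = 416 − 8·2 − 12·3.56 = 357.28; x* = 8 + 0.75·357.28/2 = 141.98; y* = 12 + 0.25·357.28/3.56 = 37.0899.
Utility at the optimum: U(141.98, 37.0899) = 88.1363.

V = 88.1363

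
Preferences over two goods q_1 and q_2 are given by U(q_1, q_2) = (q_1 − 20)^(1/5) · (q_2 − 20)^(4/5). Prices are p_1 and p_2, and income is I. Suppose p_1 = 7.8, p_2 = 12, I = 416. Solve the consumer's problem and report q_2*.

q_2* = 21.3333

After buying the subsistence bundle (20, 20), a share 0.2 of the remaining income goes to q_1: q_1* = 20 + 0.2·(I − 20p_1 − 20p_2)/p_1.
Discretionary income = 416 − 20·7.8 − 20·12 = 20; q_2* = 20 + 0.8·20/12 = 21.3333.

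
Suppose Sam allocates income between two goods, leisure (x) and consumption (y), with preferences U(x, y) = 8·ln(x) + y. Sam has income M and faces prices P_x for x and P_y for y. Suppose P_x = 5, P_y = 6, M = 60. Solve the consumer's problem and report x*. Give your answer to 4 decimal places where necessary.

x* = 9.6

Set MRS = P_x/P_y: (8/x)/1 = P_x/P_y.
So x*(P_x,P_y) = 8·P_y/P_x, independent of income; and y* = (M − 8·P_y)/P_y.
At the given prices: x* = 8·6/5 = 9.6.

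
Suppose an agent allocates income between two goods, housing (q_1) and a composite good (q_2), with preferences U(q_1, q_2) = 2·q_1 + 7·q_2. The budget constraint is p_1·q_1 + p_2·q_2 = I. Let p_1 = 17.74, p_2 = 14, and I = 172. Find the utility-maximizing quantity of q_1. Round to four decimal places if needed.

Numerically: q_1* = 0, q_2* = 12.2857.

q_1* = 0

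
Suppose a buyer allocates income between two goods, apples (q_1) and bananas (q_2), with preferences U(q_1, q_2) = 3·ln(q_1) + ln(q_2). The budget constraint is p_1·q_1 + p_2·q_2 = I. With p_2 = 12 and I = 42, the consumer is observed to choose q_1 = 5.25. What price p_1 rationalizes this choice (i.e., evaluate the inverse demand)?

Tangency: MRS = 3·q_2/q_1 = p_1/p_2.
So 3·p_2·q_2 = p_1·q_1; combined with the budget, a share 0.75 of income goes to q_1.
Demand: q_1*(p_1,p_2,I) = 0.75·I/p_1 and q_2* = 0.25·I/p_2.
Set q_1* = 5.25 in the demand function and solve for p_1: p_1 = 6.

p_1 = 6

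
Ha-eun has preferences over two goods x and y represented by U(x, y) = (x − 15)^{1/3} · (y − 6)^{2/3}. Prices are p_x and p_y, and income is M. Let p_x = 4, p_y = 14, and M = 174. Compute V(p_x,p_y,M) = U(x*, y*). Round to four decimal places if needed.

Discretionary income = 174 − 15·4 − 6·14 = 30; x* = 15 + 1/3·30/4 = 17.5; y* = 6 + 2/3·30/14 = 7.4286.
Utility at the optimum: U(17.5, 7.4286) = 1.7215.

V = 1.7215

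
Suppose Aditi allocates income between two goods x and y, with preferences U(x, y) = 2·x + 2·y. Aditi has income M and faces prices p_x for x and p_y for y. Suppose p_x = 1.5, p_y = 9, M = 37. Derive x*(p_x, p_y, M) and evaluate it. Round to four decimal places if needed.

Linear utility — the consumer picks whichever good has higher MU/price: 2/1.5 = 1.3333 vs 2/9 = 0.2222.
x gives more utility per dollar, so spend all income on x: x* = M/p_x, y* = 0.
Numerically: x* = 24.6667, y* = 0.

x* = 24.6667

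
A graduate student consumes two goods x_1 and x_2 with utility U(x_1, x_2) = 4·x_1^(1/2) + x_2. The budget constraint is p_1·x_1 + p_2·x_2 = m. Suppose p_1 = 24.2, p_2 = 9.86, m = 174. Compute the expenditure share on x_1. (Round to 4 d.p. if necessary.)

share on x_1 = 0.0924

MU_x_1 = 2/√x_1, MU_x_2 = 1. Tangency: 2/√x_1 = p_1/p_2.
Thus x_1* = (2·p_2/p_1)² — independent of m — with the rest of income spent on x_2.
Plugging in: x_1* = (2·9.86/24.2)² = 0.664, x_2* = 16.0173.
Expenditure on x_1: 24.2·0.664 = 16.0694; share = 0.0924.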